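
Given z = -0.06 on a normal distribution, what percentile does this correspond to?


CDF(z) = 0.5 * (1 + erf(z/sqrt(2)))
erf(-0.0424) = -0.0478
CDF = 0.4761
Percentile rank = 0.4761 * 100 = 47.61

47.61


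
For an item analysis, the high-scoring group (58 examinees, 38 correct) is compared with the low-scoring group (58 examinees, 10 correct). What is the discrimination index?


p_upper = 38/58 = 0.6552
p_lower = 10/58 = 0.1724
D = 0.6552 - 0.1724 = 0.4828

0.4828


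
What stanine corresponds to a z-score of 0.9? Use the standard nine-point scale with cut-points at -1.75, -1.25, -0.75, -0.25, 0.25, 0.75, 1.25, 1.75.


Stanine boundaries: [-1.75, -1.25, -0.75, -0.25, 0.25, 0.75, 1.25, 1.75]
z = 0.9
Check each boundary:
  z >= -1.75 -> could be stanine 2
  z >= -1.25 -> could be stanine 3
  z >= -0.75 -> could be stanine 4
  z >= -0.25 -> could be stanine 5
  z >= 0.25 -> could be stanine 6
  z >= 0.75 -> could be stanine 7
  z < 1.25
  z < 1.75
Highest qualifying boundary gives stanine = 7

7


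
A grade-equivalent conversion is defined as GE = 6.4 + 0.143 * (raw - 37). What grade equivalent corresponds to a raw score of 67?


raw - median = 67 - 37 = 30
slope * diff = 0.143 * 30 = 4.29
GE = 6.4 + 4.29
GE = 10.69

10.69


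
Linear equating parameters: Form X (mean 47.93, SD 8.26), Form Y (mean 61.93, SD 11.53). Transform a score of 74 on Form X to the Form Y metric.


slope = SD_Y / SD_X = 11.53 / 8.26 ~ 1.3959
intercept = mean_Y - slope * mean_X = 61.93 - (11.53 / 8.26) * 47.93 ~ -4.9747
Y = slope * X + intercept. To avoid rounding drift from the rounded slope/intercept, evaluate the equivalent form Y = mean_Y + SD_Y * (X - mean_X) / SD_X at full precision:
Y = 61.93 + 11.53 * (74 - 47.93) / 8.26
Y = 61.93 + 11.53 * 26.07 / 8.26
Y = 61.93 + 300.5871 / 8.26
Y = 61.93 + 36.3907
Y = 98.3207

98.3207


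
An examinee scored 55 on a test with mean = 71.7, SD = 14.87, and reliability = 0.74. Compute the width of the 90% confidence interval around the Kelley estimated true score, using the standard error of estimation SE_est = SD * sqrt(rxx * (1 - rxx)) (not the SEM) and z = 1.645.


True score estimate = 0.74*55 + 0.26*71.7 = 59.342
SE_est = SD * sqrt(rxx * (1 - rxx)) = 14.87 * sqrt(0.74 * 0.26) = 14.87 * sqrt(0.1924) = 6.522491
CI = T_est +/- z * SE_est, so width = 2 * z * SE_est = 2 * 1.645 * 6.522491
Width = 21.459

21.459


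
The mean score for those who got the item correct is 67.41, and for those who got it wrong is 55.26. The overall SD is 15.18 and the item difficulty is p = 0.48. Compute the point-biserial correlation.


q = 1 - p = 0.52
rpb = ((M1 - M0) / SD) * sqrt(p * q)
rpb = ((67.41 - 55.26) / 15.18) * sqrt(0.48 * 0.52)
rpb = 0.3999

0.3999


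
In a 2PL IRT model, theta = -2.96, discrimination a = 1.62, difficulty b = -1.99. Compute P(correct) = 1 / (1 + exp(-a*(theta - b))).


a*(theta - b) = 1.62 * (-2.96 - -1.99) = -1.5714
exp(--1.5714) = 4.8134
P = 1 / (1 + 4.8134)
P = 0.172

0.172


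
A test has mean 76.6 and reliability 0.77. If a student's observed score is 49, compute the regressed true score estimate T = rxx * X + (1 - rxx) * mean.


T_est = rxx * X + (1 - rxx) * mean
T_est = 0.77 * 49 + 0.23 * 76.6
T_est = 37.73 + 17.618
T_est = 55.348

55.348


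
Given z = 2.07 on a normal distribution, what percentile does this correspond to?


CDF(z) = 0.5 * (1 + erf(z/sqrt(2)))
erf(1.4637) = 0.9615
CDF = 0.9808
Percentile rank = 0.9808 * 100 = 98.08

98.08


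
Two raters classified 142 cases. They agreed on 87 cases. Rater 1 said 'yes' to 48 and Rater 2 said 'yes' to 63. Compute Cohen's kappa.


P_o = 87/142 = 0.612676
P_e = (48*63 + 94*79) / 20164 = 0.51825
kappa = (P_o - P_e) / (1 - P_e)
kappa = (0.612676 - 0.51825) / (1 - 0.51825)
kappa = 0.196

0.196


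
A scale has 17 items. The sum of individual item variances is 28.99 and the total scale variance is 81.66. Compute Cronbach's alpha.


alpha = (k/(k-1)) * (1 - sum(si^2)/s_total^2)
= (17/16) * (1 - 28.99/81.66)
alpha = 0.6853

0.6853


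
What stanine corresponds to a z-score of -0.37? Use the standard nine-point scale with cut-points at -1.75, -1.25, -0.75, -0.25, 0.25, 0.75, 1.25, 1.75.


Stanine boundaries: [-1.75, -1.25, -0.75, -0.25, 0.25, 0.75, 1.25, 1.75]
z = -0.37
Check each boundary:
  z >= -1.75 -> could be stanine 2
  z >= -1.25 -> could be stanine 3
  z >= -0.75 -> could be stanine 4
  z < -0.25
  z < 0.25
  z < 0.75
  z < 1.25
  z < 1.75
Highest qualifying boundary gives stanine = 4

4


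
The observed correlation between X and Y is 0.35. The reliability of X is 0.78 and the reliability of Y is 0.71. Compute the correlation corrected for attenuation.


r_corrected = rxy / sqrt(rxx * ryy)
= 0.35 / sqrt(0.78 * 0.71)
= 0.35 / sqrt(0.5538)
= 0.35 / 0.744177
r_corrected = 0.4703

0.4703


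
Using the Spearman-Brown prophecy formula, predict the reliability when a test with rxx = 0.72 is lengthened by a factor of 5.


r_new = (n * rxx) / (1 + (n-1) * rxx)
r_new = (5 * 0.72) / (1 + 4 * 0.72)
r_new = 3.6 / 3.88
r_new = 0.9278

0.9278


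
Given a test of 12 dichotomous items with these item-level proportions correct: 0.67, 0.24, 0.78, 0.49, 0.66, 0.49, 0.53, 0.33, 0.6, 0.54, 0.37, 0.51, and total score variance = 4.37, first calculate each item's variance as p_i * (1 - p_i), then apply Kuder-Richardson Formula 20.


For each item, compute p_i * q_i:
  Item 1: 0.67 * 0.33 = 0.2211
  Item 2: 0.24 * 0.76 = 0.1824
  Item 3: 0.78 * 0.22 = 0.1716
  Item 4: 0.49 * 0.51 = 0.2499
  Item 5: 0.66 * 0.34 = 0.2244
  Item 6: 0.49 * 0.51 = 0.2499
  Item 7: 0.53 * 0.47 = 0.2491
  Item 8: 0.33 * 0.67 = 0.2211
  Item 9: 0.6 * 0.4 = 0.24
  Item 10: 0.54 * 0.46 = 0.2484
  Item 11: 0.37 * 0.63 = 0.2331
  Item 12: 0.51 * 0.49 = 0.2499
Sum(p_i * q_i) = 0.2211 + 0.1824 + 0.1716 + 0.2499 + 0.2244 + 0.2499 + 0.2491 + 0.2211 + 0.24 + 0.2484 + 0.2331 + 0.2499 = 2.7409
KR-20 = (k/(k-1)) * (1 - Sum(p_i*q_i) / Var_total)
= (12/11) * (1 - 2.7409/4.37)
= 1.0909 * 0.3728
KR-20 = 0.4067

0.4067


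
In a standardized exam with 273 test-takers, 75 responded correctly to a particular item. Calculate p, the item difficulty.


Item difficulty p = number correct / total examinees
p = 75 / 273
p = 0.2747

0.2747


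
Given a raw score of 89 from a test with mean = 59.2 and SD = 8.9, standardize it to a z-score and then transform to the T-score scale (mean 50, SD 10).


z = (X - mean) / SD = (89 - 59.2) / 8.9
z = 29.8 / 8.9
z = 3.3483
T-score = T = 50 + 10z
Carry z at full precision (z = 29.8 / 8.9) into the conversion:
T-score = 50 + 10 * (29.8 / 8.9) = 50 + 298 / 8.9
T-score = 50 + 33.4831
T-score = 83.4831

83.4831


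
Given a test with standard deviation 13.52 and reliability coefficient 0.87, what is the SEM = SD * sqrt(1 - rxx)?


SEM = SD * sqrt(1 - rxx)
SEM = 13.52 * sqrt(1 - 0.87)
SEM = 13.52 * sqrt(0.13) = 13.52 * 0.360555
SEM = 4.8747

4.8747


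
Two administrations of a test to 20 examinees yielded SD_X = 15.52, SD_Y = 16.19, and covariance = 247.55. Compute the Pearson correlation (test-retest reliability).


r = cov(X,Y) / (SD_X * SD_Y)
r = 247.55 / (15.52 * 16.19)
r = 247.55 / 251.2688
r = 0.9852

0.9852


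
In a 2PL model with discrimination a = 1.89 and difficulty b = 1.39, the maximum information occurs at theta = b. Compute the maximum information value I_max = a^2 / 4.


For 2PL, max info at theta = b = 1.39
I_max = a^2 / 4 = 1.89^2 / 4
= 3.5721 / 4
I_max = 0.893

0.893


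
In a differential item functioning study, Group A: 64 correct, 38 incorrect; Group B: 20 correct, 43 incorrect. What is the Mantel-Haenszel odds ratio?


Odds_A = 64/38 = 1.6842
Odds_B = 20/43 = 0.4651
OR = Odds_A / Odds_B = 1.6842 / 0.4651
Exactly, OR = (64 * 43) / (38 * 20) = 2752 / 760
OR = 3.6211

3.6211


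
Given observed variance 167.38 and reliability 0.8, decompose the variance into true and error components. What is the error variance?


var_true = rxx * var_obs = 0.8 * 167.38 = 133.904
var_error = var_obs - var_true
var_error = 167.38 - 133.904
var_error = 33.476

33.476


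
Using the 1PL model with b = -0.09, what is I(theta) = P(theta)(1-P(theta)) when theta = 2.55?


P = 1/(1+exp(-(2.55--0.09))) = 0.9334
I = P*(1-P) = 0.9334 * 0.0666
I = 0.0622

0.0622


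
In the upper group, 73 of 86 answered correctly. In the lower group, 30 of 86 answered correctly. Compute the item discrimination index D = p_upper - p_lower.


p_upper = 73/86 = 0.8488
p_lower = 30/86 = 0.3488
D = 0.8488 - 0.3488 = 0.5

0.5


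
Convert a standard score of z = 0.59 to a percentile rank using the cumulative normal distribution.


CDF(z) = 0.5 * (1 + erf(z/sqrt(2)))
erf(0.4172) = 0.4448
CDF = 0.7224
Percentile rank = 0.7224 * 100 = 72.24

72.24


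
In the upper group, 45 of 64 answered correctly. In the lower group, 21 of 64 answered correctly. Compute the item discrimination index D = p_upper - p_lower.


p_upper = 45/64 = 0.7031
p_lower = 21/64 = 0.3281
D = 0.7031 - 0.3281 = 0.375

0.375


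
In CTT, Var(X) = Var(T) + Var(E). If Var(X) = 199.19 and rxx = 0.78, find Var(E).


var_true = rxx * var_obs = 0.78 * 199.19 = 155.3682
var_error = var_obs - var_true
var_error = 199.19 - 155.3682
var_error = 43.8218

43.8218


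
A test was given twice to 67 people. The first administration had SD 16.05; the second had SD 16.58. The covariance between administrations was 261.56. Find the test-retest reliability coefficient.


r = cov(X,Y) / (SD_X * SD_Y)
r = 261.56 / (16.05 * 16.58)
r = 261.56 / 266.109
r = 0.9829

0.9829


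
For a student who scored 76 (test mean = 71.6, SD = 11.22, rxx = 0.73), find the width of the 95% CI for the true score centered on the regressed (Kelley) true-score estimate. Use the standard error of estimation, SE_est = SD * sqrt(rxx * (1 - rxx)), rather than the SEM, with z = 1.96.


True score estimate = 0.73*76 + 0.27*71.6 = 74.812
SE_est = SD * sqrt(rxx * (1 - rxx)) = 11.22 * sqrt(0.73 * 0.27) = 11.22 * sqrt(0.1971) = 4.981225
CI = T_est +/- z * SE_est, so width = 2 * z * SE_est = 2 * 1.96 * 4.981225
Width = 19.5264

19.5264


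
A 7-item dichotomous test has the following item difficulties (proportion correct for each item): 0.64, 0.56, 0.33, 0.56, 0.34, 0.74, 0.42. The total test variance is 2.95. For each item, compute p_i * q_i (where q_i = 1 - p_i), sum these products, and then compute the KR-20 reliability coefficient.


For each item, compute p_i * q_i:
  Item 1: 0.64 * 0.36 = 0.2304
  Item 2: 0.56 * 0.44 = 0.2464
  Item 3: 0.33 * 0.67 = 0.2211
  Item 4: 0.56 * 0.44 = 0.2464
  Item 5: 0.34 * 0.66 = 0.2244
  Item 6: 0.74 * 0.26 = 0.1924
  Item 7: 0.42 * 0.58 = 0.2436
Sum(p_i * q_i) = 0.2304 + 0.2464 + 0.2211 + 0.2464 + 0.2244 + 0.1924 + 0.2436 = 1.6047
KR-20 = (k/(k-1)) * (1 - Sum(p_i*q_i) / Var_total)
= (7/6) * (1 - 1.6047/2.95)
= 1.1667 * 0.456
KR-20 = 0.532

0.532


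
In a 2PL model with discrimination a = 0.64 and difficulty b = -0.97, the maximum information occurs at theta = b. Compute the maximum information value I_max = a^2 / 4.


For 2PL, max info at theta = b = -0.97
I_max = a^2 / 4 = 0.64^2 / 4
= 0.4096 / 4
I_max = 0.1024

0.1024


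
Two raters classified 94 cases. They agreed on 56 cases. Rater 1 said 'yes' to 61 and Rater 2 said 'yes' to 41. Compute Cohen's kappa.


P_o = 56/94 = 0.595745
P_e = (61*41 + 33*53) / 8836 = 0.480987
kappa = (P_o - P_e) / (1 - P_e)
kappa = (0.595745 - 0.480987) / (1 - 0.480987)
kappa = 0.2211

0.2211


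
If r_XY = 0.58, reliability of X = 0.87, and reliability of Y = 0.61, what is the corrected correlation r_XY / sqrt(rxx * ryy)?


r_corrected = rxy / sqrt(rxx * ryy)
= 0.58 / sqrt(0.87 * 0.61)
= 0.58 / sqrt(0.5307)
= 0.58 / 0.728492
r_corrected = 0.7962

0.7962


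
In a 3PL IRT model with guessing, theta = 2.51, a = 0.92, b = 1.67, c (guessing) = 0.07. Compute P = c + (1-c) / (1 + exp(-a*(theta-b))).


logit = 0.92*(2.51 - 1.67) = 0.7728
P* = 1/(1 + exp(-0.7728)) = 0.6841
P = 0.07 + (1 - 0.07) * 0.6841
P = 0.7062

0.7062


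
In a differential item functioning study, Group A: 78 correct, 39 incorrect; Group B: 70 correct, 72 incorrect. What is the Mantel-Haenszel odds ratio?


Odds_A = 78/39 = 2.0
Odds_B = 70/72 = 0.9722
OR = Odds_A / Odds_B = 2.0 / 0.9722
Exactly, OR = (78 * 72) / (39 * 70) = 5616 / 2730
OR = 2.0571

2.0571


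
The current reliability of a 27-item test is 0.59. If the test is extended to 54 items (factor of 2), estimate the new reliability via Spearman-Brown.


r_new = (n * rxx) / (1 + (n-1) * rxx)
r_new = (2 * 0.59) / (1 + 1 * 0.59)
r_new = 1.18 / 1.59
r_new = 0.7421

0.7421


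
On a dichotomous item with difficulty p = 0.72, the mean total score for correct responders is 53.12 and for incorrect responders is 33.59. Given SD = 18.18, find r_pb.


q = 1 - p = 0.28
rpb = ((M1 - M0) / SD) * sqrt(p * q)
rpb = ((53.12 - 33.59) / 18.18) * sqrt(0.72 * 0.28)
rpb = 0.4823

0.4823


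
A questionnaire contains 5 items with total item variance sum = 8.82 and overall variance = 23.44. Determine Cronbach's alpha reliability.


alpha = (k/(k-1)) * (1 - sum(si^2)/s_total^2)
= (5/4) * (1 - 8.82/23.44)
alpha = 0.7797

0.7797


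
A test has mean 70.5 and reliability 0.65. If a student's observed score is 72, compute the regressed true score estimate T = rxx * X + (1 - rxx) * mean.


T_est = rxx * X + (1 - rxx) * mean
T_est = 0.65 * 72 + 0.35 * 70.5
T_est = 46.8 + 24.675
T_est = 71.475

71.475


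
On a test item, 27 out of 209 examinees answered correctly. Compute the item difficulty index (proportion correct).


Item difficulty p = number correct / total examinees
p = 27 / 209
p = 0.1292

0.1292


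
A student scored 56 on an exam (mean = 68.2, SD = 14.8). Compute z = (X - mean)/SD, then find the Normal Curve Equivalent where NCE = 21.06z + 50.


z = (X - mean) / SD = (56 - 68.2) / 14.8
z = -12.2 / 14.8
z = -0.8243
NCE = NCE = 21.06z + 50
Carry z at full precision (z = -12.2 / 14.8) into the conversion:
NCE = 21.06 * (-12.2 / 14.8) + 50 = -256.932 / 14.8 + 50
NCE = -17.3603 + 50
NCE = 32.6397

32.6397


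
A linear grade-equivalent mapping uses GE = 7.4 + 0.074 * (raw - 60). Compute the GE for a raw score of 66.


raw - median = 66 - 60 = 6
slope * diff = 0.074 * 6 = 0.444
GE = 7.4 + 0.444
GE = 7.844

7.844


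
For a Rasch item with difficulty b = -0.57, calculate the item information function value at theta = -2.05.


P = 1/(1+exp(-(-2.05--0.57))) = 0.1854
I = P*(1-P) = 0.1854 * 0.8146
I = 0.151

0.151


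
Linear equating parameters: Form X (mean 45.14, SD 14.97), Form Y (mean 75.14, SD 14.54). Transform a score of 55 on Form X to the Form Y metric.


slope = SD_Y / SD_X = 14.54 / 14.97 ~ 0.9713
intercept = mean_Y - slope * mean_X = 75.14 - (14.54 / 14.97) * 45.14 ~ 31.2966
Y = slope * X + intercept. To avoid rounding drift from the rounded slope/intercept, evaluate the equivalent form Y = mean_Y + SD_Y * (X - mean_X) / SD_X at full precision:
Y = 75.14 + 14.54 * (55 - 45.14) / 14.97
Y = 75.14 + 14.54 * 9.86 / 14.97
Y = 75.14 + 143.3644 / 14.97
Y = 75.14 + 9.5768
Y = 84.7168

84.7168


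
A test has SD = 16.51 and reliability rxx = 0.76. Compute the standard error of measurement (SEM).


SEM = SD * sqrt(1 - rxx)
SEM = 16.51 * sqrt(1 - 0.76)
SEM = 16.51 * sqrt(0.24) = 16.51 * 0.489898
SEM = 8.0882

8.0882


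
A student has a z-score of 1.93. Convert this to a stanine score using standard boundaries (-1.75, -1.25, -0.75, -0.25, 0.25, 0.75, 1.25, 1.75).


Stanine boundaries: [-1.75, -1.25, -0.75, -0.25, 0.25, 0.75, 1.25, 1.75]
z = 1.93
Check each boundary:
  z >= -1.75 -> could be stanine 2
  z >= -1.25 -> could be stanine 3
  z >= -0.75 -> could be stanine 4
  z >= -0.25 -> could be stanine 5
  z >= 0.25 -> could be stanine 6
  z >= 0.75 -> could be stanine 7
  z >= 1.25 -> could be stanine 8
  z >= 1.75 -> could be stanine 9
Highest qualifying boundary gives stanine = 9

9


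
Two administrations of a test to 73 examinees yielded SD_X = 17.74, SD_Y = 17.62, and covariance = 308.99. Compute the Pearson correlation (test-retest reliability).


r = cov(X,Y) / (SD_X * SD_Y)
r = 308.99 / (17.74 * 17.62)
r = 308.99 / 312.5788
r = 0.9885

0.9885


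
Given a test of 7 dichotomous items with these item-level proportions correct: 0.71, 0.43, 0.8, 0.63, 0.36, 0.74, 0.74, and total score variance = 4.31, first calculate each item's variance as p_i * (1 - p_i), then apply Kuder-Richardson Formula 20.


For each item, compute p_i * q_i:
  Item 1: 0.71 * 0.29 = 0.2059
  Item 2: 0.43 * 0.57 = 0.2451
  Item 3: 0.8 * 0.2 = 0.16
  Item 4: 0.63 * 0.37 = 0.2331
  Item 5: 0.36 * 0.64 = 0.2304
  Item 6: 0.74 * 0.26 = 0.1924
  Item 7: 0.74 * 0.26 = 0.1924
Sum(p_i * q_i) = 0.2059 + 0.2451 + 0.16 + 0.2331 + 0.2304 + 0.1924 + 0.1924 = 1.4593
KR-20 = (k/(k-1)) * (1 - Sum(p_i*q_i) / Var_total)
= (7/6) * (1 - 1.4593/4.31)
= 1.1667 * 0.6614
KR-20 = 0.7717

0.7717


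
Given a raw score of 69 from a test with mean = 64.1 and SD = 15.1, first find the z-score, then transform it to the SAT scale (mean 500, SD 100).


z = (X - mean) / SD = (69 - 64.1) / 15.1
z = 4.9 / 15.1
z = 0.3245
SAT-scale = SAT = 500 + 100z
Carry z at full precision (z = 4.9 / 15.1) into the conversion:
SAT-scale = 500 + 100 * (4.9 / 15.1) = 500 + 490 / 15.1
SAT-scale = 500 + 32.4503
SAT-scale = 532.4503

532.4503


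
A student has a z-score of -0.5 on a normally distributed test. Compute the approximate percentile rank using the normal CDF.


CDF(z) = 0.5 * (1 + erf(z/sqrt(2)))
erf(-0.3536) = -0.3829
CDF = 0.3085
Percentile rank = 0.3085 * 100 = 30.85

30.85


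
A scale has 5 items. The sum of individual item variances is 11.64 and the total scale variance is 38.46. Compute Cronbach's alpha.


alpha = (k/(k-1)) * (1 - sum(si^2)/s_total^2)
= (5/4) * (1 - 11.64/38.46)
alpha = 0.8717

0.8717


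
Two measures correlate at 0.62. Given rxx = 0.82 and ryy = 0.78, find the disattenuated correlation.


r_corrected = rxy / sqrt(rxx * ryy)
= 0.62 / sqrt(0.82 * 0.78)
= 0.62 / sqrt(0.6396)
= 0.62 / 0.79975
r_corrected = 0.7752

0.7752


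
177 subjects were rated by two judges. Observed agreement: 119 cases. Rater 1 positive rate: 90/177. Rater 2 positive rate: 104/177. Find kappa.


P_o = 119/177 = 0.672316
P_e = (90*104 + 87*73) / 31329 = 0.501484
kappa = (P_o - P_e) / (1 - P_e)
kappa = (0.672316 - 0.501484) / (1 - 0.501484)
kappa = 0.3427

0.3427


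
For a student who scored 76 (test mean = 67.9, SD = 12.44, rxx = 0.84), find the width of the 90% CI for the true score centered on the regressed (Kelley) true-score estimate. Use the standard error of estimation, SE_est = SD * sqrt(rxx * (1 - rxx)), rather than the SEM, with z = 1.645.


True score estimate = 0.84*76 + 0.16*67.9 = 74.704
SE_est = SD * sqrt(rxx * (1 - rxx)) = 12.44 * sqrt(0.84 * 0.16) = 12.44 * sqrt(0.1344) = 4.560579
CI = T_est +/- z * SE_est, so width = 2 * z * SE_est = 2 * 1.645 * 4.560579
Width = 15.0043

15.0043


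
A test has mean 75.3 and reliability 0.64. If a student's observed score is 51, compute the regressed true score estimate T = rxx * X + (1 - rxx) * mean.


T_est = rxx * X + (1 - rxx) * mean
T_est = 0.64 * 51 + 0.36 * 75.3
T_est = 32.64 + 27.108
T_est = 59.748

59.748


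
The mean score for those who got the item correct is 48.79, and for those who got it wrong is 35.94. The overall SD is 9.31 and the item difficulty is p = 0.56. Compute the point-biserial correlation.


q = 1 - p = 0.44
rpb = ((M1 - M0) / SD) * sqrt(p * q)
rpb = ((48.79 - 35.94) / 9.31) * sqrt(0.56 * 0.44)
rpb = 0.6851

0.6851


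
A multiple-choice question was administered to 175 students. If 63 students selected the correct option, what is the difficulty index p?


Item difficulty p = number correct / total examinees
p = 63 / 175
p = 0.36

0.36


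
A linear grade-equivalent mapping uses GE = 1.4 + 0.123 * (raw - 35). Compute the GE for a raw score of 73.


raw - median = 73 - 35 = 38
slope * diff = 0.123 * 38 = 4.674
GE = 1.4 + 4.674
GE = 6.074

6.074


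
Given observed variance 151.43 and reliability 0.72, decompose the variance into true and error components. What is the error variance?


var_true = rxx * var_obs = 0.72 * 151.43 = 109.0296
var_error = var_obs - var_true
var_error = 151.43 - 109.0296
var_error = 42.4004

42.4004


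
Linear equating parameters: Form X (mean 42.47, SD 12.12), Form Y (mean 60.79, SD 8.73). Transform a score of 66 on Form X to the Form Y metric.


slope = SD_Y / SD_X = 8.73 / 12.12 ~ 0.7203
intercept = mean_Y - slope * mean_X = 60.79 - (8.73 / 12.12) * 42.47 ~ 30.199
Y = slope * X + intercept. To avoid rounding drift from the rounded slope/intercept, evaluate the equivalent form Y = mean_Y + SD_Y * (X - mean_X) / SD_X at full precision:
Y = 60.79 + 8.73 * (66 - 42.47) / 12.12
Y = 60.79 + 8.73 * 23.53 / 12.12
Y = 60.79 + 205.4169 / 12.12
Y = 60.79 + 16.9486
Y = 77.7386

77.7386


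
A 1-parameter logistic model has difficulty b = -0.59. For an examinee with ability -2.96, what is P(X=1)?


theta - b = -2.96 - -0.59 = -2.37
exp(-(theta - b)) = exp(2.37) = 10.6974
P = 1 / (1 + 10.6974)
P = 0.0855

0.0855


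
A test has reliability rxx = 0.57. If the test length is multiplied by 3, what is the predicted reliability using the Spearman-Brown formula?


r_new = (n * rxx) / (1 + (n-1) * rxx)
r_new = (3 * 0.57) / (1 + 2 * 0.57)
r_new = 1.71 / 2.14
r_new = 0.7991

0.7991


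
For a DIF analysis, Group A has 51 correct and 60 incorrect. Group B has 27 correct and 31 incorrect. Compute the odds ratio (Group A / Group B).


Odds_A = 51/60 = 0.85
Odds_B = 27/31 = 0.871
OR = Odds_A / Odds_B = 0.85 / 0.871
Exactly, OR = (51 * 31) / (60 * 27) = 1581 / 1620
OR = 0.9759

0.9759


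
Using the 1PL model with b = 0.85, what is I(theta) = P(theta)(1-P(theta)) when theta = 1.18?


P = 1/(1+exp(-(1.18-0.85))) = 0.5818
I = P*(1-P) = 0.5818 * 0.4182
I = 0.2433

0.2433


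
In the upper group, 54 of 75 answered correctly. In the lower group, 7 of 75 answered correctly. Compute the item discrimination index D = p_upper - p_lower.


p_upper = 54/75 = 0.72
p_lower = 7/75 = 0.0933
D = 0.72 - 0.0933 = 0.6267

0.6267


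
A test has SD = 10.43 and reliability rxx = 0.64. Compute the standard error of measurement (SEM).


SEM = SD * sqrt(1 - rxx)
SEM = 10.43 * sqrt(1 - 0.64)
SEM = 10.43 * sqrt(0.36) = 10.43 * 0.6
SEM = 6.258

6.258


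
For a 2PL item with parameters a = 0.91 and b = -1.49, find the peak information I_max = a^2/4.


For 2PL, max info at theta = b = -1.49
I_max = a^2 / 4 = 0.91^2 / 4
= 0.8281 / 4
I_max = 0.207

0.207


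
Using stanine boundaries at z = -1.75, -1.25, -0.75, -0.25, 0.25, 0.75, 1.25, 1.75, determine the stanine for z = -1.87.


Stanine boundaries: [-1.75, -1.25, -0.75, -0.25, 0.25, 0.75, 1.25, 1.75]
z = -1.87
Check each boundary:
  z < -1.75
  z < -1.25
  z < -0.75
  z < -0.25
  z < 0.25
  z < 0.75
  z < 1.25
  z < 1.75
Highest qualifying boundary gives stanine = 1

1


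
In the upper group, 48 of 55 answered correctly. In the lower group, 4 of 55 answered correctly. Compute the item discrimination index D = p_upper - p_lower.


p_upper = 48/55 = 0.8727
p_lower = 4/55 = 0.0727
D = 0.8727 - 0.0727 = 0.8

0.8


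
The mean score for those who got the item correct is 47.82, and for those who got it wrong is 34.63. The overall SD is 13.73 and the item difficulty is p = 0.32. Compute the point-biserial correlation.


q = 1 - p = 0.68
rpb = ((M1 - M0) / SD) * sqrt(p * q)
rpb = ((47.82 - 34.63) / 13.73) * sqrt(0.32 * 0.68)
rpb = 0.4481

0.4481


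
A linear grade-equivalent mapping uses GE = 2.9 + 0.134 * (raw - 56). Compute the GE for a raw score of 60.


raw - median = 60 - 56 = 4
slope * diff = 0.134 * 4 = 0.536
GE = 2.9 + 0.536
GE = 3.436

3.436


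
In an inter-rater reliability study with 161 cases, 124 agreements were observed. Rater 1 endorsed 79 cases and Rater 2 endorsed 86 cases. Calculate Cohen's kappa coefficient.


P_o = 124/161 = 0.770186
P_e = (79*86 + 82*75) / 25921 = 0.499363
kappa = (P_o - P_e) / (1 - P_e)
kappa = (0.770186 - 0.499363) / (1 - 0.499363)
kappa = 0.541

0.541


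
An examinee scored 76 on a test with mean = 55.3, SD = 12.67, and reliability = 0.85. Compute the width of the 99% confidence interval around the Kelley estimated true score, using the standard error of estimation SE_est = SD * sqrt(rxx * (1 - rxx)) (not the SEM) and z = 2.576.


True score estimate = 0.85*76 + 0.15*55.3 = 72.895
SE_est = SD * sqrt(rxx * (1 - rxx)) = 12.67 * sqrt(0.85 * 0.15) = 12.67 * sqrt(0.1275) = 4.524095
CI = T_est +/- z * SE_est, so width = 2 * z * SE_est = 2 * 2.576 * 4.524095
Width = 23.3081

23.3081


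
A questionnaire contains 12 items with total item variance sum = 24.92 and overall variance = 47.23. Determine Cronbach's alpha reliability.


alpha = (k/(k-1)) * (1 - sum(si^2)/s_total^2)
= (12/11) * (1 - 24.92/47.23)
alpha = 0.5153

0.5153


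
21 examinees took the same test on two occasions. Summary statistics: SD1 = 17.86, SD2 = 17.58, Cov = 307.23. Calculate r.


r = cov(X,Y) / (SD_X * SD_Y)
r = 307.23 / (17.86 * 17.58)
r = 307.23 / 313.9788
r = 0.9785

0.9785


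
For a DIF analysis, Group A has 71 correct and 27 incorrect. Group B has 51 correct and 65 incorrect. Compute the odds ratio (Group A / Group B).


Odds_A = 71/27 = 2.6296
Odds_B = 51/65 = 0.7846
OR = Odds_A / Odds_B = 2.6296 / 0.7846
Exactly, OR = (71 * 65) / (27 * 51) = 4615 / 1377
OR = 3.3515

3.3515


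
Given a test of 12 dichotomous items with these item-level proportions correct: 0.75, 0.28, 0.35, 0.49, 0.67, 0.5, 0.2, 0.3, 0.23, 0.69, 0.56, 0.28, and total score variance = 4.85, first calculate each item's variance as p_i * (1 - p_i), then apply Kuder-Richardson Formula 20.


For each item, compute p_i * q_i:
  Item 1: 0.75 * 0.25 = 0.1875
  Item 2: 0.28 * 0.72 = 0.2016
  Item 3: 0.35 * 0.65 = 0.2275
  Item 4: 0.49 * 0.51 = 0.2499
  Item 5: 0.67 * 0.33 = 0.2211
  Item 6: 0.5 * 0.5 = 0.25
  Item 7: 0.2 * 0.8 = 0.16
  Item 8: 0.3 * 0.7 = 0.21
  Item 9: 0.23 * 0.77 = 0.1771
  Item 10: 0.69 * 0.31 = 0.2139
  Item 11: 0.56 * 0.44 = 0.2464
  Item 12: 0.28 * 0.72 = 0.2016
Sum(p_i * q_i) = 0.1875 + 0.2016 + 0.2275 + 0.2499 + 0.2211 + 0.25 + 0.16 + 0.21 + 0.1771 + 0.2139 + 0.2464 + 0.2016 = 2.5466
KR-20 = (k/(k-1)) * (1 - Sum(p_i*q_i) / Var_total)
= (12/11) * (1 - 2.5466/4.85)
= 1.0909 * 0.4749
KR-20 = 0.5181

0.5181


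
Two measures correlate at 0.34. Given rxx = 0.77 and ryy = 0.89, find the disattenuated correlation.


r_corrected = rxy / sqrt(rxx * ryy)
= 0.34 / sqrt(0.77 * 0.89)
= 0.34 / sqrt(0.6853)
= 0.34 / 0.827828
r_corrected = 0.4107

0.4107


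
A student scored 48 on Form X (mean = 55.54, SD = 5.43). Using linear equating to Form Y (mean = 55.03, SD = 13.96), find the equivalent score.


slope = SD_Y / SD_X = 13.96 / 5.43 ~ 2.5709
intercept = mean_Y - slope * mean_X = 55.03 - (13.96 / 5.43) * 55.54 ~ -87.7579
Y = slope * X + intercept. To avoid rounding drift from the rounded slope/intercept, evaluate the equivalent form Y = mean_Y + SD_Y * (X - mean_X) / SD_X at full precision:
Y = 55.03 + 13.96 * (48 - 55.54) / 5.43
Y = 55.03 - 13.96 * 7.54 / 5.43
Y = 55.03 - 105.2584 / 5.43
Y = 55.03 - 19.3846
Y = 35.6454

35.6454


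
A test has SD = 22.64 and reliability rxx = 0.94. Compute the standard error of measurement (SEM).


SEM = SD * sqrt(1 - rxx)
SEM = 22.64 * sqrt(1 - 0.94)
SEM = 22.64 * sqrt(0.06) = 22.64 * 0.244949
SEM = 5.5456

5.5456


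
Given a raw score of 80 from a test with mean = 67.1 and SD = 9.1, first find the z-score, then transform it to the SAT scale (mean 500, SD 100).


z = (X - mean) / SD = (80 - 67.1) / 9.1
z = 12.9 / 9.1
z = 1.4176
SAT-scale = SAT = 500 + 100z
Carry z at full precision (z = 12.9 / 9.1) into the conversion:
SAT-scale = 500 + 100 * (12.9 / 9.1) = 500 + 1290 / 9.1
SAT-scale = 500 + 141.7582
SAT-scale = 641.7582

641.7582


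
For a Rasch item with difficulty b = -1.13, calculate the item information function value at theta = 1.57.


P = 1/(1+exp(-(1.57--1.13))) = 0.937
I = P*(1-P) = 0.937 * 0.063
I = 0.059

0.059


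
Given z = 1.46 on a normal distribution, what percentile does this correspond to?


CDF(z) = 0.5 * (1 + erf(z/sqrt(2)))
erf(1.0324) = 0.8557
CDF = 0.9279
Percentile rank = 0.9279 * 100 = 92.79

92.79


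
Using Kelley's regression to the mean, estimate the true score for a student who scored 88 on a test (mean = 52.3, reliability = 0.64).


T_est = rxx * X + (1 - rxx) * mean
T_est = 0.64 * 88 + 0.36 * 52.3
T_est = 56.32 + 18.828
T_est = 75.148

75.148


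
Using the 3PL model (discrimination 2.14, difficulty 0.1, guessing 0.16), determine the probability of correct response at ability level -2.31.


logit = 2.14*(-2.31 - 0.1) = -5.1574
P* = 1/(1 + exp(--5.1574)) = 0.0057
P = 0.16 + (1 - 0.16) * 0.0057
P = 0.1648

0.1648


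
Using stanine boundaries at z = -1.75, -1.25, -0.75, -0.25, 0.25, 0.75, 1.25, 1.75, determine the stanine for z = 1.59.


Stanine boundaries: [-1.75, -1.25, -0.75, -0.25, 0.25, 0.75, 1.25, 1.75]
z = 1.59
Check each boundary:
  z >= -1.75 -> could be stanine 2
  z >= -1.25 -> could be stanine 3
  z >= -0.75 -> could be stanine 4
  z >= -0.25 -> could be stanine 5
  z >= 0.25 -> could be stanine 6
  z >= 0.75 -> could be stanine 7
  z >= 1.25 -> could be stanine 8
  z < 1.75
Highest qualifying boundary gives stanine = 8

8


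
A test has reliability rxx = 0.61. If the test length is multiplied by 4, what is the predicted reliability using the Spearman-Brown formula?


r_new = (n * rxx) / (1 + (n-1) * rxx)
r_new = (4 * 0.61) / (1 + 3 * 0.61)
r_new = 2.44 / 2.83
r_new = 0.8622

0.8622


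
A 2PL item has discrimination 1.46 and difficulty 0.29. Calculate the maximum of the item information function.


For 2PL, max info at theta = b = 0.29
I_max = a^2 / 4 = 1.46^2 / 4
= 2.1316 / 4
I_max = 0.5329

0.5329


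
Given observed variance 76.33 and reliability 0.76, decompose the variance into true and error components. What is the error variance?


var_true = rxx * var_obs = 0.76 * 76.33 = 58.0108
var_error = var_obs - var_true
var_error = 76.33 - 58.0108
var_error = 18.3192

18.3192


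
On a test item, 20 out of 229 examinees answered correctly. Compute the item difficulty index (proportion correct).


Item difficulty p = number correct / total examinees
p = 20 / 229
p = 0.0873

0.0873


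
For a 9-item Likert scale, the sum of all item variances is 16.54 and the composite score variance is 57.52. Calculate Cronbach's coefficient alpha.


alpha = (k/(k-1)) * (1 - sum(si^2)/s_total^2)
= (9/8) * (1 - 16.54/57.52)
alpha = 0.8015

0.8015


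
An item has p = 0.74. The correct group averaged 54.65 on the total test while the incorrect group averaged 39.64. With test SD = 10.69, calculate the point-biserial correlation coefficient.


q = 1 - p = 0.26
rpb = ((M1 - M0) / SD) * sqrt(p * q)
rpb = ((54.65 - 39.64) / 10.69) * sqrt(0.74 * 0.26)
rpb = 0.6159

0.6159


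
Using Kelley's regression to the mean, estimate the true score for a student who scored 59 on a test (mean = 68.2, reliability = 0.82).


T_est = rxx * X + (1 - rxx) * mean
T_est = 0.82 * 59 + 0.18 * 68.2
T_est = 48.38 + 12.276
T_est = 60.656

60.656


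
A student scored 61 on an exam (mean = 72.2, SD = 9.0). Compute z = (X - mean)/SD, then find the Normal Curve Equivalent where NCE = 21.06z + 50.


z = (X - mean) / SD = (61 - 72.2) / 9.0
z = -11.2 / 9.0
z = -1.2444
NCE = NCE = 21.06z + 50
Carry z at full precision (z = -11.2 / 9.0) into the conversion:
NCE = 21.06 * (-11.2 / 9.0) + 50 = -235.872 / 9.0 + 50
NCE = -26.208 + 50
NCE = 23.792

23.792


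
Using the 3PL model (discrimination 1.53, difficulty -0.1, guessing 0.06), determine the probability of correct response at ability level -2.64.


logit = 1.53*(-2.64 - -0.1) = -3.8862
P* = 1/(1 + exp(--3.8862)) = 0.0201
P = 0.06 + (1 - 0.06) * 0.0201
P = 0.0789

0.0789


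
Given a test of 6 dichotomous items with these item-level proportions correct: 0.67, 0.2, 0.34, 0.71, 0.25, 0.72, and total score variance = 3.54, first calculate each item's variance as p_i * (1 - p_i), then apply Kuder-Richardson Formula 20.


For each item, compute p_i * q_i:
  Item 1: 0.67 * 0.33 = 0.2211
  Item 2: 0.2 * 0.8 = 0.16
  Item 3: 0.34 * 0.66 = 0.2244
  Item 4: 0.71 * 0.29 = 0.2059
  Item 5: 0.25 * 0.75 = 0.1875
  Item 6: 0.72 * 0.28 = 0.2016
Sum(p_i * q_i) = 0.2211 + 0.16 + 0.2244 + 0.2059 + 0.1875 + 0.2016 = 1.2005
KR-20 = (k/(k-1)) * (1 - Sum(p_i*q_i) / Var_total)
= (6/5) * (1 - 1.2005/3.54)
= 1.2 * 0.6609
KR-20 = 0.7931

0.7931


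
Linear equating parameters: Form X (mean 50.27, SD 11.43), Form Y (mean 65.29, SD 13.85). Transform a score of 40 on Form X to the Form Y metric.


slope = SD_Y / SD_X = 13.85 / 11.43 ~ 1.2117
intercept = mean_Y - slope * mean_X = 65.29 - (13.85 / 11.43) * 50.27 ~ 4.3767
Y = slope * X + intercept. To avoid rounding drift from the rounded slope/intercept, evaluate the equivalent form Y = mean_Y + SD_Y * (X - mean_X) / SD_X at full precision:
Y = 65.29 + 13.85 * (40 - 50.27) / 11.43
Y = 65.29 - 13.85 * 10.27 / 11.43
Y = 65.29 - 142.2395 / 11.43
Y = 65.29 - 12.4444
Y = 52.8456

52.8456


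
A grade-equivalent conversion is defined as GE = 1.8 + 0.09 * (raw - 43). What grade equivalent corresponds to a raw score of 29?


raw - median = 29 - 43 = -14
slope * diff = 0.09 * -14 = -1.26
GE = 1.8 + -1.26
GE = 0.54

0.54


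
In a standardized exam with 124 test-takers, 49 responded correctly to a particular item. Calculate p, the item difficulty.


Item difficulty p = number correct / total examinees
p = 49 / 124
p = 0.3952

0.3952


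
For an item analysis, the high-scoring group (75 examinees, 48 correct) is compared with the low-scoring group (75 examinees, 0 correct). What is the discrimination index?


p_upper = 48/75 = 0.64
p_lower = 0/75 = 0.0
D = 0.64 - 0.0 = 0.64

0.64


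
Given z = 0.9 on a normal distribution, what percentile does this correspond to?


CDF(z) = 0.5 * (1 + erf(z/sqrt(2)))
erf(0.6364) = 0.6319
CDF = 0.8159
Percentile rank = 0.8159 * 100 = 81.59

81.59


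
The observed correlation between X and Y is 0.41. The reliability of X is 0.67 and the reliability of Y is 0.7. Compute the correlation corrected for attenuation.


r_corrected = rxy / sqrt(rxx * ryy)
= 0.41 / sqrt(0.67 * 0.7)
= 0.41 / sqrt(0.469)
= 0.41 / 0.684836
r_corrected = 0.5987

0.5987


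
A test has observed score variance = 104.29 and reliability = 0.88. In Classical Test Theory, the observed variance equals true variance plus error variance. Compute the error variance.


var_true = rxx * var_obs = 0.88 * 104.29 = 91.7752
var_error = var_obs - var_true
var_error = 104.29 - 91.7752
var_error = 12.5148

12.5148


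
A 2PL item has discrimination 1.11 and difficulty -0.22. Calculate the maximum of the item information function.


For 2PL, max info at theta = b = -0.22
I_max = a^2 / 4 = 1.11^2 / 4
= 1.2321 / 4
I_max = 0.308

0.308


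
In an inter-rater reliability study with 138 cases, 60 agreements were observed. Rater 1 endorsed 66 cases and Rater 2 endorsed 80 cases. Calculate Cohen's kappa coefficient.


P_o = 60/138 = 0.434783
P_e = (66*80 + 72*58) / 19044 = 0.496534
kappa = (P_o - P_e) / (1 - P_e)
kappa = (0.434783 - 0.496534) / (1 - 0.496534)
kappa = -0.1227

-0.1227


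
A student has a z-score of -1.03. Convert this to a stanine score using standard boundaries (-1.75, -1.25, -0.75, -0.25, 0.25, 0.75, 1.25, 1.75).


Stanine boundaries: [-1.75, -1.25, -0.75, -0.25, 0.25, 0.75, 1.25, 1.75]
z = -1.03
Check each boundary:
  z >= -1.75 -> could be stanine 2
  z >= -1.25 -> could be stanine 3
  z < -0.75
  z < -0.25
  z < 0.25
  z < 0.75
  z < 1.25
  z < 1.75
Highest qualifying boundary gives stanine = 3

3


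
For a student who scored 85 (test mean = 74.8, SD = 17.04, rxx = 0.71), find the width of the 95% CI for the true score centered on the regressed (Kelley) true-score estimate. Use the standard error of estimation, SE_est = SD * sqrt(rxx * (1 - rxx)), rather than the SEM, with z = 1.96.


True score estimate = 0.71*85 + 0.29*74.8 = 82.042
SE_est = SD * sqrt(rxx * (1 - rxx)) = 17.04 * sqrt(0.71 * 0.29) = 17.04 * sqrt(0.2059) = 7.732105
CI = T_est +/- z * SE_est, so width = 2 * z * SE_est = 2 * 1.96 * 7.732105
Width = 30.3099

30.3099


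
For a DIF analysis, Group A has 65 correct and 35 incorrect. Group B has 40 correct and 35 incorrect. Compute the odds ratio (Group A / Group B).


Odds_A = 65/35 = 1.8571
Odds_B = 40/35 = 1.1429
OR = Odds_A / Odds_B = 1.8571 / 1.1429
Exactly, OR = (65 * 35) / (35 * 40) = 2275 / 1400
OR = 1.625

1.625


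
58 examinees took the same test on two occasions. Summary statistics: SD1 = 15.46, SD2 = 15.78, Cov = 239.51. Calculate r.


r = cov(X,Y) / (SD_X * SD_Y)
r = 239.51 / (15.46 * 15.78)
r = 239.51 / 243.9588
r = 0.9818

0.9818


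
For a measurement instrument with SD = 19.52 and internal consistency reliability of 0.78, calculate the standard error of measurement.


SEM = SD * sqrt(1 - rxx)
SEM = 19.52 * sqrt(1 - 0.78)
SEM = 19.52 * sqrt(0.22) = 19.52 * 0.469042
SEM = 9.1557

9.1557


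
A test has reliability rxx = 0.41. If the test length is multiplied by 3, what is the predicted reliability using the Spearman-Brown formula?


r_new = (n * rxx) / (1 + (n-1) * rxx)
r_new = (3 * 0.41) / (1 + 2 * 0.41)
r_new = 1.23 / 1.82
r_new = 0.6758

0.6758


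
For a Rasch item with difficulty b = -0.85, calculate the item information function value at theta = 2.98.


P = 1/(1+exp(-(2.98--0.85))) = 0.9788
I = P*(1-P) = 0.9788 * 0.0212
I = 0.0208

0.0208


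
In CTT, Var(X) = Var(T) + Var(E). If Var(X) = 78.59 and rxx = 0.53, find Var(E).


var_true = rxx * var_obs = 0.53 * 78.59 = 41.6527
var_error = var_obs - var_true
var_error = 78.59 - 41.6527
var_error = 36.9373

36.9373


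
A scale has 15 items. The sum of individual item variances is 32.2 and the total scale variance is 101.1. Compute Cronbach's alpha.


alpha = (k/(k-1)) * (1 - sum(si^2)/s_total^2)
= (15/14) * (1 - 32.2/101.1)
alpha = 0.7302

0.7302


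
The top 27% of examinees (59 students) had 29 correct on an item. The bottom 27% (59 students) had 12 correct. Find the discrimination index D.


p_upper = 29/59 = 0.4915
p_lower = 12/59 = 0.2034
D = 0.4915 - 0.2034 = 0.2881

0.2881


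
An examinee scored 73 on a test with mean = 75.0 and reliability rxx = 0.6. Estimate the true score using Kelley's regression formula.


T_est = rxx * X + (1 - rxx) * mean
T_est = 0.6 * 73 + 0.4 * 75.0
T_est = 43.8 + 30.0
T_est = 73.8

73.8


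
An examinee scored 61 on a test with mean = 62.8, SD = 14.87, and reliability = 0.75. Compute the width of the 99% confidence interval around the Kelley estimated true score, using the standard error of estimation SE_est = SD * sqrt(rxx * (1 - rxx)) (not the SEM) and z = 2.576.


True score estimate = 0.75*61 + 0.25*62.8 = 61.45
SE_est = SD * sqrt(rxx * (1 - rxx)) = 14.87 * sqrt(0.75 * 0.25) = 14.87 * sqrt(0.1875) = 6.438899
CI = T_est +/- z * SE_est, so width = 2 * z * SE_est = 2 * 2.576 * 6.438899
Width = 33.1732

33.1732


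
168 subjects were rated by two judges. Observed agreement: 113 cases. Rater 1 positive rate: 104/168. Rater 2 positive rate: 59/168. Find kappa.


P_o = 113/168 = 0.672619
P_e = (104*59 + 64*109) / 28224 = 0.464569
kappa = (P_o - P_e) / (1 - P_e)
kappa = (0.672619 - 0.464569) / (1 - 0.464569)
kappa = 0.3886

0.3886


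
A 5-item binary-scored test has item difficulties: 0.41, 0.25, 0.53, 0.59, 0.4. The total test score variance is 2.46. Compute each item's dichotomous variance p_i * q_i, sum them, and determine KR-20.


For each item, compute p_i * q_i:
  Item 1: 0.41 * 0.59 = 0.2419
  Item 2: 0.25 * 0.75 = 0.1875
  Item 3: 0.53 * 0.47 = 0.2491
  Item 4: 0.59 * 0.41 = 0.2419
  Item 5: 0.4 * 0.6 = 0.24
Sum(p_i * q_i) = 0.2419 + 0.1875 + 0.2491 + 0.2419 + 0.24 = 1.1604
KR-20 = (k/(k-1)) * (1 - Sum(p_i*q_i) / Var_total)
= (5/4) * (1 - 1.1604/2.46)
= 1.25 * 0.5283
KR-20 = 0.6604

0.6604
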